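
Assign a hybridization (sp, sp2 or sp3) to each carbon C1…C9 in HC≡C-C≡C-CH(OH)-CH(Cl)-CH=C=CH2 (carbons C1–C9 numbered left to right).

C1 (2 σ bonds, plus two π bonds) has steric number 2: sp.
C2 — 2 σ bonds, plus two π bonds. Steric number 2, so sp.
C3 carries 2 σ bonds, plus two π bonds, giving a steric number of 2, so it is sp.
C4 carries 2 σ bonds, plus two π bonds, giving a steric number of 2, so it is sp.
C5 has 4 σ bonds: steric number 4 → sp3.
C6 has 4 σ bonds: steric number 4 → sp3.
C7 — 3 σ bonds, plus one π bond. Steric number 3, so sp2.
C8 (2 σ bonds, plus two π bonds) has steric number 2: sp.
C9 has 3 σ bonds, plus one π bond: steric number 3 → sp2.

C1 sp, C2 sp, C3 sp, C4 sp, C5 sp3, C6 sp3, C7 sp2, C8 sp, C9 sp2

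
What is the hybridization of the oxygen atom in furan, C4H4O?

sp^2

One O lone pair is in the aromatic π system (p orbital), the other is in an sp2 hybrid in the ring plane; O has two σ bonds + one in-plane lone pair → sp2.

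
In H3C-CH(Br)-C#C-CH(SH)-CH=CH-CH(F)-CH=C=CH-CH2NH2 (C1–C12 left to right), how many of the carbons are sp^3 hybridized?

5

C1: sp3 ✓
C2: sp3 ✓
C3: sp
C4: sp
C5: sp3 ✓
C6: sp2
C7: sp2
C8: sp3 ✓
C9: sp2
C10: sp
C11: sp2
C12: sp3 ✓
C1, C2, C5, C8, C12 → 5 sp3 carbons.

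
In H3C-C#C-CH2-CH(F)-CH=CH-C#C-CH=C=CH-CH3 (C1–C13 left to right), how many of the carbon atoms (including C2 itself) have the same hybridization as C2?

5

C2 is sp (two π bonds).
C1: sp3
C2: sp ✓
C3: sp ✓
C4: sp3
C5: sp3
C6: sp2
C7: sp2
C8: sp ✓
C9: sp ✓
C10: sp2
C11: sp ✓
C12: sp2
C13: sp3
5 carbons are sp.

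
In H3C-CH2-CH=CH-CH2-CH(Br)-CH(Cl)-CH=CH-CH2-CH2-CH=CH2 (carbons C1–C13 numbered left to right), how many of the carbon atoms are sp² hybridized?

6

C1: sp3
C2: sp3
C3: sp2 ✓
C4: sp2 ✓
C5: sp3
C6: sp3
C7: sp3
C8: sp2 ✓
C9: sp2 ✓
C10: sp3
C11: sp3
C12: sp2 ✓
C13: sp2 ✓
C3, C4, C8, C9, C12, C13 → 6 sp2 carbons.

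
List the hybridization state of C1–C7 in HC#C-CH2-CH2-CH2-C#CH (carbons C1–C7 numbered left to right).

C1 sp, C2 sp, C3 sp3, C4 sp3, C5 sp3, C6 sp, C7 sp

C1 carries 2 σ bonds, plus two π bonds, giving a steric number of 2, so it is sp.
C2: 2 σ bonds, plus two π bonds — 2 electron domains, sp.
C3 has 4 σ bonds: steric number 4 → sp3.
C4 has 4 σ bonds: steric number 4 → sp3.
C5: 4 σ bonds; 4 regions of electron density → sp3.
C6 (2 σ bonds, plus two π bonds) has steric number 2: sp.
C7: 2 σ bonds, plus two π bonds — 2 electron domains, sp.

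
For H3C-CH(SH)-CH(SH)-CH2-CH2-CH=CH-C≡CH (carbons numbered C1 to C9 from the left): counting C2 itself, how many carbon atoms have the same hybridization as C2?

C2 is sp3 (only σ bonds).
C1: sp3 ✓
C2: sp3 ✓
C3: sp3 ✓
C4: sp3 ✓
C5: sp3 ✓
C6: sp2
C7: sp2
C8: sp
C9: sp
5 carbons are sp3.

5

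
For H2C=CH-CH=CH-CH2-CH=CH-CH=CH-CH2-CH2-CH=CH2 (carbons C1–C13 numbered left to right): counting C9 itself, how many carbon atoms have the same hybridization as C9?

10

C9 is sp2 (one π bond).
C1: sp2 ✓
C2: sp2 ✓
C3: sp2 ✓
C4: sp2 ✓
C5: sp3
C6: sp2 ✓
C7: sp2 ✓
C8: sp2 ✓
C9: sp2 ✓
C10: sp3
C11: sp3
C12: sp2 ✓
C13: sp2 ✓
10 carbons are sp2.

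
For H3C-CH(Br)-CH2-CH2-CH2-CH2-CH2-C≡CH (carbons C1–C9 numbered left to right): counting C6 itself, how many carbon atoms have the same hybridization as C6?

7

C6 is sp3 (only σ bonds).
C1: sp3 ✓
C2: sp3 ✓
C3: sp3 ✓
C4: sp3 ✓
C5: sp3 ✓
C6: sp3 ✓
C7: sp3 ✓
C8: sp
C9: sp
7 carbons are sp3.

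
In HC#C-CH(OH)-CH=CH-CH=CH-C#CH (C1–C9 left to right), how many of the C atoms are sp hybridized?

4

C1: sp ✓
C2: sp ✓
C3: sp3
C4: sp2
C5: sp2
C6: sp2
C7: sp2
C8: sp ✓
C9: sp ✓
C1, C2, C8, C9 → 4 sp carbons.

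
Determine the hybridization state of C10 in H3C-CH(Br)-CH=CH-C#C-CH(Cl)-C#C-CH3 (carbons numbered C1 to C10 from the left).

sp³

C10 carries 4 σ bonds, giving a steric number of 4, so it is sp3.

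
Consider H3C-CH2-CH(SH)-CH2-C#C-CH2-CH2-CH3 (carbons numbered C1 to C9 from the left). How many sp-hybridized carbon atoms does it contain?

2

C1: sp3
C2: sp3
C3: sp3
C4: sp3
C5: sp ✓
C6: sp ✓
C7: sp3
C8: sp3
C9: sp3
C5, C6 → 2 sp carbons.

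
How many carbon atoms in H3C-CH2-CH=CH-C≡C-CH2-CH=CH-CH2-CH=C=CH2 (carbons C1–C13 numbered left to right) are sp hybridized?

C1: sp3
C2: sp3
C3: sp2
C4: sp2
C5: sp ✓
C6: sp ✓
C7: sp3
C8: sp2
C9: sp2
C10: sp3
C11: sp2
C12: sp ✓
C13: sp2
C5, C6, C12 → 3 sp carbons.

3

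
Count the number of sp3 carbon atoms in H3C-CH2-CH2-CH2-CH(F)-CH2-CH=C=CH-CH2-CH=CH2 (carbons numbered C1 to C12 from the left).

C1: sp3 ✓
C2: sp3 ✓
C3: sp3 ✓
C4: sp3 ✓
C5: sp3 ✓
C6: sp3 ✓
C7: sp2
C8: sp
C9: sp2
C10: sp3 ✓
C11: sp2
C12: sp2
C1, C2, C3, C4, C5, C6, C10 → 7 sp3 carbons.

7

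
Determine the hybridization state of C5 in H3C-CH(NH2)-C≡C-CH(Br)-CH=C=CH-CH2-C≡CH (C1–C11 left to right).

sp3

C5: 4 σ bonds; 4 regions of electron density → sp3.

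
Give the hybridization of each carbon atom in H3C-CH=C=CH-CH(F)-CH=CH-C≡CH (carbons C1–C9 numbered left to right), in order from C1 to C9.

C1 sp3, C2 sp2, C3 sp, C4 sp2, C5 sp3, C6 sp2, C7 sp2, C8 sp, C9 sp

C1: 4 σ bonds — 4 electron domains, sp3.
C2: 3 σ bonds, plus one π bond — 3 electron domains, sp2.
C3 (2 σ bonds, plus two π bonds) has steric number 2: sp.
C4 — 3 σ bonds, plus one π bond. Steric number 3, so sp2.
C5 — 4 σ bonds. Steric number 4, so sp3.
C6 is sp2: 3 σ bonds, plus one π bond, 3 electron-density regions.
C7 — 3 σ bonds, plus one π bond. Steric number 3, so sp2.
C8 (2 σ bonds, plus two π bonds) has steric number 2: sp.
C9 has 2 σ bonds, plus two π bonds: steric number 2 → sp.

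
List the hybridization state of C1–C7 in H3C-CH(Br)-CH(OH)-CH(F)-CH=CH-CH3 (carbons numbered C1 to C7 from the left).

C1 sp3, C2 sp3, C3 sp3, C4 sp3, C5 sp2, C6 sp2, C7 sp3

C1 (4 σ bonds) has steric number 4: sp3.
C2: 4 σ bonds — 4 electron domains, sp3.
C3: 4 σ bonds; 4 regions of electron density → sp3.
C4 has 4 σ bonds: steric number 4 → sp3.
C5: 3 σ bonds, plus one π bond — 3 electron domains, sp2.
C6: 3 σ bonds, plus one π bond — 3 electron domains, sp2.
C7 has 4 σ bonds: steric number 4 → sp3.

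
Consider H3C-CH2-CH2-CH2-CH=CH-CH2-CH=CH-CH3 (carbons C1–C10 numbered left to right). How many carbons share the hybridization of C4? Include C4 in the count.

C4 is sp3 (only σ bonds).
C1: sp3 ✓
C2: sp3 ✓
C3: sp3 ✓
C4: sp3 ✓
C5: sp2
C6: sp2
C7: sp3 ✓
C8: sp2
C9: sp2
C10: sp3 ✓
6 carbons are sp3.

6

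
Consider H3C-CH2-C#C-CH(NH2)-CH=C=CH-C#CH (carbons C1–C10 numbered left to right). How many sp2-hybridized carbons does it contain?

2

C1: sp3
C2: sp3
C3: sp
C4: sp
C5: sp3
C6: sp2 ✓
C7: sp
C8: sp2 ✓
C9: sp
C10: sp
C6, C8 → 2 sp2 carbons.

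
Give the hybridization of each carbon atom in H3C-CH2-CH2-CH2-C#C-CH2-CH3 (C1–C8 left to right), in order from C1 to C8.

C1 sp3, C2 sp3, C3 sp3, C4 sp3, C5 sp, C6 sp, C7 sp3, C8 sp3

C1: 4 σ bonds — 4 electron domains, sp3.
C2 has 4 σ bonds: steric number 4 → sp3.
C3 carries 4 σ bonds, giving a steric number of 4, so it is sp3.
C4: 4 σ bonds — 4 electron domains, sp3.
C5 is sp: 2 σ bonds, plus two π bonds, 2 electron-density regions.
C6 has 2 σ bonds, plus two π bonds: steric number 2 → sp.
C7 has 4 σ bonds: steric number 4 → sp3.
C8 — 4 σ bonds. Steric number 4, so sp3.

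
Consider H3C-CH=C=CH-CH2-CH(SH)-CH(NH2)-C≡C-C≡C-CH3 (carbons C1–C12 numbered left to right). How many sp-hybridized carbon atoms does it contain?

C1: sp3
C2: sp2
C3: sp ✓
C4: sp2
C5: sp3
C6: sp3
C7: sp3
C8: sp ✓
C9: sp ✓
C10: sp ✓
C11: sp ✓
C12: sp3
C3, C8, C9, C10, C11 → 5 sp carbons.

5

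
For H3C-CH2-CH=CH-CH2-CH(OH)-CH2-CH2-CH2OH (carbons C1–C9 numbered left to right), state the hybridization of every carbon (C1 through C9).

C1: 4 σ bonds — 4 electron domains, sp3.
C2: 4 σ bonds; 4 regions of electron density → sp3.
C3: 3 σ bonds, plus one π bond; 3 regions of electron density → sp2.
C4 — 3 σ bonds, plus one π bond. Steric number 3, so sp2.
C5 — 4 σ bonds. Steric number 4, so sp3.
C6 (4 σ bonds) has steric number 4: sp3.
C7 — 4 σ bonds. Steric number 4, so sp3.
C8 has 4 σ bonds: steric number 4 → sp3.
C9 (4 σ bonds) has steric number 4: sp3.

C1 sp3, C2 sp3, C3 sp2, C4 sp2, C5 sp3, C6 sp3, C7 sp3, C8 sp3, C9 sp3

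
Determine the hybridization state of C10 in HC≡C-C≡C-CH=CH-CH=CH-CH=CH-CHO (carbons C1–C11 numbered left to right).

sp2

C10 — 3 σ bonds, plus one π bond. Steric number 3, so sp2.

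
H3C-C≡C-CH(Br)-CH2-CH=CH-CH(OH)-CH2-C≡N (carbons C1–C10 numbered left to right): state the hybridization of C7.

sp2

C7 has 3 σ bonds, plus one π bond: steric number 3 → sp2.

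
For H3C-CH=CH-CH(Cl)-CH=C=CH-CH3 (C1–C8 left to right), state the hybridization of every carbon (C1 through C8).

C1 is sp3: 4 σ bonds, 4 electron-density regions.
C2 carries 3 σ bonds, plus one π bond, giving a steric number of 3, so it is sp2.
C3 has 3 σ bonds, plus one π bond: steric number 3 → sp2.
C4 is sp3: 4 σ bonds, 4 electron-density regions.
C5 carries 3 σ bonds, plus one π bond, giving a steric number of 3, so it is sp2.
C6 — 2 σ bonds, plus two π bonds. Steric number 2, so sp.
C7 — 3 σ bonds, plus one π bond. Steric number 3, so sp2.
C8 carries 4 σ bonds, giving a steric number of 4, so it is sp3.

C1 sp3, C2 sp2, C3 sp2, C4 sp3, C5 sp2, C6 sp, C7 sp2, C8 sp3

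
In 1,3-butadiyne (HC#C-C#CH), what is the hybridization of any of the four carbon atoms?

sp

Every carbon is part of a C≡C triple bond: two σ regions → sp.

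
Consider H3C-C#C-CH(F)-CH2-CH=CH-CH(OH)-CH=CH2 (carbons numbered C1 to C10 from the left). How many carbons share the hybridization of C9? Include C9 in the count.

4

C9 is sp2 (one π bond).
C1: sp3
C2: sp
C3: sp
C4: sp3
C5: sp3
C6: sp2 ✓
C7: sp2 ✓
C8: sp3
C9: sp2 ✓
C10: sp2 ✓
4 carbons are sp2.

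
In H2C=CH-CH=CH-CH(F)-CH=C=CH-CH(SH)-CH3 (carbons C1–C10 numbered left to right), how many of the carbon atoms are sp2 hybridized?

C1: sp2 ✓
C2: sp2 ✓
C3: sp2 ✓
C4: sp2 ✓
C5: sp3
C6: sp2 ✓
C7: sp
C8: sp2 ✓
C9: sp3
C10: sp3
C1, C2, C3, C4, C6, C8 → 6 sp2 carbons.

6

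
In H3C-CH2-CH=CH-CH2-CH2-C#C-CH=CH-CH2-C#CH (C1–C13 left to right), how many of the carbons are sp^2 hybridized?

4

C1: sp3
C2: sp3
C3: sp2 ✓
C4: sp2 ✓
C5: sp3
C6: sp3
C7: sp
C8: sp
C9: sp2 ✓
C10: sp2 ✓
C11: sp3
C12: sp
C13: sp
C3, C4, C9, C10 → 4 sp2 carbons.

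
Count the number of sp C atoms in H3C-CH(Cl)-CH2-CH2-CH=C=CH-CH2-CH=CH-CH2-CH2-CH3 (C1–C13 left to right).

C1: sp3
C2: sp3
C3: sp3
C4: sp3
C5: sp2
C6: sp ✓
C7: sp2
C8: sp3
C9: sp2
C10: sp2
C11: sp3
C12: sp3
C13: sp3
C6 → 1 sp carbon.

1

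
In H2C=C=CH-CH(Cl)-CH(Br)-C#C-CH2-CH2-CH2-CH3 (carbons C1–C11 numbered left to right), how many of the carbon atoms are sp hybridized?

C1: sp2
C2: sp ✓
C3: sp2
C4: sp3
C5: sp3
C6: sp ✓
C7: sp ✓
C8: sp3
C9: sp3
C10: sp3
C11: sp3
C2, C6, C7 → 3 sp carbons.

3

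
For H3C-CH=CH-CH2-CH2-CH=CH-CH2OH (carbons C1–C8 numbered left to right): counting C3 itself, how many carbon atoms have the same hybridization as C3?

4

C3 is sp2 (one π bond).
C1: sp3
C2: sp2 ✓
C3: sp2 ✓
C4: sp3
C5: sp3
C6: sp2 ✓
C7: sp2 ✓
C8: sp3
4 carbons are sp2.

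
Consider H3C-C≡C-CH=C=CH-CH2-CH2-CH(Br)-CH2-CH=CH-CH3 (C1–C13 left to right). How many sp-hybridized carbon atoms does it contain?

3

C1: sp3
C2: sp ✓
C3: sp ✓
C4: sp2
C5: sp ✓
C6: sp2
C7: sp3
C8: sp3
C9: sp3
C10: sp3
C11: sp2
C12: sp2
C13: sp3
C2, C3, C5 → 3 sp carbons.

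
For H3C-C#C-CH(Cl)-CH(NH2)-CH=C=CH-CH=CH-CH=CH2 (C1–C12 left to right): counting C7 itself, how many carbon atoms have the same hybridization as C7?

C7 is sp (two π bonds).
C1: sp3
C2: sp ✓
C3: sp ✓
C4: sp3
C5: sp3
C6: sp2
C7: sp ✓
C8: sp2
C9: sp2
C10: sp2
C11: sp2
C12: sp2
3 carbons are sp.

3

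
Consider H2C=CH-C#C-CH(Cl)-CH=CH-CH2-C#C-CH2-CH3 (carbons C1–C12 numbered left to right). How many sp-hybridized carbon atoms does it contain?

4

C1: sp2
C2: sp2
C3: sp ✓
C4: sp ✓
C5: sp3
C6: sp2
C7: sp2
C8: sp3
C9: sp ✓
C10: sp ✓
C11: sp3
C12: sp3
C3, C4, C9, C10 → 4 sp carbons.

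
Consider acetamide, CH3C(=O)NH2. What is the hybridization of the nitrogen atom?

sp²

The nitrogen lone pair is delocalised into the carbonyl π system (amide resonance), so N is planar sp2 rather than the sp3 a naive steric count of 4 would suggest.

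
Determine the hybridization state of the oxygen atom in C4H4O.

One O lone pair is in the aromatic π system (p orbital), the other is in an sp2 hybrid in the ring plane; O has two σ bonds + one in-plane lone pair → sp2.

sp2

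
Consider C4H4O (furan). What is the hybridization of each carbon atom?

sp2

Each carbon atom: 3 σ bonds, plus one π bond; 3 regions of electron density → sp2.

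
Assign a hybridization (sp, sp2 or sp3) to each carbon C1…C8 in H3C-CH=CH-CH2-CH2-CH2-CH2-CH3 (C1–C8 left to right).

C1 (4 σ bonds) has steric number 4: sp3.
C2: 3 σ bonds, plus one π bond; 3 regions of electron density → sp2.
C3 (3 σ bonds, plus one π bond) has steric number 3: sp2.
C4 has 4 σ bonds: steric number 4 → sp3.
C5 is sp3: 4 σ bonds, 4 electron-density regions.
C6 — 4 σ bonds. Steric number 4, so sp3.
C7 (4 σ bonds) has steric number 4: sp3.
C8 (4 σ bonds) has steric number 4: sp3.

C1 sp3, C2 sp2, C3 sp2, C4 sp3, C5 sp3, C6 sp3, C7 sp3, C8 sp3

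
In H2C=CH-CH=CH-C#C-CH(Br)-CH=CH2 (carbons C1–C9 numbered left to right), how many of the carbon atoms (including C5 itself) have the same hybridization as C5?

C5 is sp (two π bonds).
C1: sp2
C2: sp2
C3: sp2
C4: sp2
C5: sp ✓
C6: sp ✓
C7: sp3
C8: sp2
C9: sp2
2 carbons are sp.

2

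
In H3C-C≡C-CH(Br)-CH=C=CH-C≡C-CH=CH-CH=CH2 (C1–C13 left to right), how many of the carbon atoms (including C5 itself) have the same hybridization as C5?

6

C5 is sp2 (one π bond).
C1: sp3
C2: sp
C3: sp
C4: sp3
C5: sp2 ✓
C6: sp
C7: sp2 ✓
C8: sp
C9: sp
C10: sp2 ✓
C11: sp2 ✓
C12: sp2 ✓
C13: sp2 ✓
6 carbons are sp2.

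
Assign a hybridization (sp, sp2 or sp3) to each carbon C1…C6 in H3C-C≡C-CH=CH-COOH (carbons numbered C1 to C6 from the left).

C1 — 4 σ bonds. Steric number 4, so sp3.
C2 carries 2 σ bonds, plus two π bonds, giving a steric number of 2, so it is sp.
C3 (2 σ bonds, plus two π bonds) has steric number 2: sp.
C4 — 3 σ bonds, plus one π bond. Steric number 3, so sp2.
C5 carries 3 σ bonds, plus one π bond, giving a steric number of 3, so it is sp2.
C6: 3 σ bonds, plus one π bond — 3 electron domains, sp2.

C1 sp3, C2 sp, C3 sp, C4 sp2, C5 sp2, C6 sp2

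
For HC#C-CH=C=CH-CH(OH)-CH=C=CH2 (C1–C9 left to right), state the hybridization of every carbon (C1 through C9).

C1 sp, C2 sp, C3 sp2, C4 sp, C5 sp2, C6 sp3, C7 sp2, C8 sp, C9 sp2

C1 — 2 σ bonds, plus two π bonds. Steric number 2, so sp.
C2 — 2 σ bonds, plus two π bonds. Steric number 2, so sp.
C3: 3 σ bonds, plus one π bond; 3 regions of electron density → sp2.
C4: 2 σ bonds, plus two π bonds — 2 electron domains, sp.
C5 has 3 σ bonds, plus one π bond: steric number 3 → sp2.
C6: 4 σ bonds — 4 electron domains, sp3.
C7 — 3 σ bonds, plus one π bond. Steric number 3, so sp2.
C8 is sp: 2 σ bonds, plus two π bonds, 2 electron-density regions.
C9 carries 3 σ bonds, plus one π bond, giving a steric number of 3, so it is sp2.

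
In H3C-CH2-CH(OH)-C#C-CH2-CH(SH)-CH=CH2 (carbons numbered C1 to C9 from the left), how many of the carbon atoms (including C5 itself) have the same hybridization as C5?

C5 is sp (two π bonds).
C1: sp3
C2: sp3
C3: sp3
C4: sp ✓
C5: sp ✓
C6: sp3
C7: sp3
C8: sp2
C9: sp2
2 carbons are sp.

2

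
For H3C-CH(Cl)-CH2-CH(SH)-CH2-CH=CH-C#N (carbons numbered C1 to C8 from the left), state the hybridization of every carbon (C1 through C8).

C1 sp3, C2 sp3, C3 sp3, C4 sp3, C5 sp3, C6 sp2, C7 sp2, C8 sp

C1: 4 σ bonds — 4 electron domains, sp3.
C2 is sp3: 4 σ bonds, 4 electron-density regions.
C3 — 4 σ bonds. Steric number 4, so sp3.
C4 has 4 σ bonds: steric number 4 → sp3.
C5: 4 σ bonds — 4 electron domains, sp3.
C6 — 3 σ bonds, plus one π bond. Steric number 3, so sp2.
C7 — 3 σ bonds, plus one π bond. Steric number 3, so sp2.
C8 has 2 σ bonds, plus two π bonds: steric number 2 → sp.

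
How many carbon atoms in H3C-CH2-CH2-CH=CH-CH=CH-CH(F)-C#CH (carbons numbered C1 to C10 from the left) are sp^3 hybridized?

C1: sp3 ✓
C2: sp3 ✓
C3: sp3 ✓
C4: sp2
C5: sp2
C6: sp2
C7: sp2
C8: sp3 ✓
C9: sp
C10: sp
C1, C2, C3, C8 → 4 sp3 carbons.

4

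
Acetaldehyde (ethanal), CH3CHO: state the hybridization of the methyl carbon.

The methyl carbon: 4 σ bonds; 4 regions of electron density → sp3.

sp³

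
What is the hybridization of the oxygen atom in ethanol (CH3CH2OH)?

sp³

The oxygen atom is sp3: 2 σ bonds and 2 lone pairs, 4 electron-density regions.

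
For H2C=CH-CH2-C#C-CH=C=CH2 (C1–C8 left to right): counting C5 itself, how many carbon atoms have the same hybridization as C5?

3

C5 is sp (two π bonds).
C1: sp2
C2: sp2
C3: sp3
C4: sp ✓
C5: sp ✓
C6: sp2
C7: sp ✓
C8: sp2
3 carbons are sp.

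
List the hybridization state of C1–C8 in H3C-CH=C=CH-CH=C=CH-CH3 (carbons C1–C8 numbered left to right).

C1 has 4 σ bonds: steric number 4 → sp3.
C2 — 3 σ bonds, plus one π bond. Steric number 3, so sp2.
C3 has 2 σ bonds, plus two π bonds: steric number 2 → sp.
C4: 3 σ bonds, plus one π bond — 3 electron domains, sp2.
C5 carries 3 σ bonds, plus one π bond, giving a steric number of 3, so it is sp2.
C6 — 2 σ bonds, plus two π bonds. Steric number 2, so sp.
C7: 3 σ bonds, plus one π bond; 3 regions of electron density → sp2.
C8 has 4 σ bonds: steric number 4 → sp3.

C1 sp3, C2 sp2, C3 sp, C4 sp2, C5 sp2, C6 sp, C7 sp2, C8 sp3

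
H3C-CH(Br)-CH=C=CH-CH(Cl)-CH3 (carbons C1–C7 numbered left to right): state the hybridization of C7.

sp³

C7 carries 4 σ bonds, giving a steric number of 4, so it is sp3.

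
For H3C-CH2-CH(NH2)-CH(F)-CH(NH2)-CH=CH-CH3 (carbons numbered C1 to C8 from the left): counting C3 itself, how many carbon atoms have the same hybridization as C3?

C3 is sp3 (only σ bonds).
C1: sp3 ✓
C2: sp3 ✓
C3: sp3 ✓
C4: sp3 ✓
C5: sp3 ✓
C6: sp2
C7: sp2
C8: sp3 ✓
6 carbons are sp3.

6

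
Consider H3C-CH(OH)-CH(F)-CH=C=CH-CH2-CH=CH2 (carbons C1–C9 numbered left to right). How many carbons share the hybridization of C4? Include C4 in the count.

C4 is sp2 (one π bond).
C1: sp3
C2: sp3
C3: sp3
C4: sp2 ✓
C5: sp
C6: sp2 ✓
C7: sp3
C8: sp2 ✓
C9: sp2 ✓
4 carbons are sp2.

4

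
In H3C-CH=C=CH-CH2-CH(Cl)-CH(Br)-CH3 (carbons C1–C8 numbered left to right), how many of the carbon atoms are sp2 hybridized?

C1: sp3
C2: sp2 ✓
C3: sp
C4: sp2 ✓
C5: sp3
C6: sp3
C7: sp3
C8: sp3
C2, C4 → 2 sp2 carbons.

2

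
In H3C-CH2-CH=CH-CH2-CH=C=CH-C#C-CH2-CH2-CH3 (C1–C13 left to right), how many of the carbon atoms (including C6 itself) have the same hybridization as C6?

C6 is sp2 (one π bond).
C1: sp3
C2: sp3
C3: sp2 ✓
C4: sp2 ✓
C5: sp3
C6: sp2 ✓
C7: sp
C8: sp2 ✓
C9: sp
C10: sp
C11: sp3
C12: sp3
C13: sp3
4 carbons are sp2.

4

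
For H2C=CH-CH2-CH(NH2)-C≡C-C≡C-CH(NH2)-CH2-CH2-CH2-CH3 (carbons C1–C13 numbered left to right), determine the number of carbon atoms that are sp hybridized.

C1: sp2
C2: sp2
C3: sp3
C4: sp3
C5: sp ✓
C6: sp ✓
C7: sp ✓
C8: sp ✓
C9: sp3
C10: sp3
C11: sp3
C12: sp3
C13: sp3
C5, C6, C7, C8 → 4 sp carbons.

4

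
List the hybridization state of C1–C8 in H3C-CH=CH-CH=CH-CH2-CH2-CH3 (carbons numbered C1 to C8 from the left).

C1 has 4 σ bonds: steric number 4 → sp3.
C2 carries 3 σ bonds, plus one π bond, giving a steric number of 3, so it is sp2.
C3 carries 3 σ bonds, plus one π bond, giving a steric number of 3, so it is sp2.
C4 carries 3 σ bonds, plus one π bond, giving a steric number of 3, so it is sp2.
C5 carries 3 σ bonds, plus one π bond, giving a steric number of 3, so it is sp2.
C6 — 4 σ bonds. Steric number 4, so sp3.
C7 is sp3: 4 σ bonds, 4 electron-density regions.
C8 carries 4 σ bonds, giving a steric number of 4, so it is sp3.

C1 sp3, C2 sp2, C3 sp2, C4 sp2, C5 sp2, C6 sp3, C7 sp3, C8 sp3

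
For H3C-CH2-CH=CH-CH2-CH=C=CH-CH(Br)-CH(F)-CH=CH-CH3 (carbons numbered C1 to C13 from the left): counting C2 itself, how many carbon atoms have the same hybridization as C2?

6

C2 is sp3 (only σ bonds).
C1: sp3 ✓
C2: sp3 ✓
C3: sp2
C4: sp2
C5: sp3 ✓
C6: sp2
C7: sp
C8: sp2
C9: sp3 ✓
C10: sp3 ✓
C11: sp2
C12: sp2
C13: sp3 ✓
6 carbons are sp3.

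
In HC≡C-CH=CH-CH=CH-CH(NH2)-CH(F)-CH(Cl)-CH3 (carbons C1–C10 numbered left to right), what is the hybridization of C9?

C9 has 4 σ bonds: steric number 4 → sp3.

sp^3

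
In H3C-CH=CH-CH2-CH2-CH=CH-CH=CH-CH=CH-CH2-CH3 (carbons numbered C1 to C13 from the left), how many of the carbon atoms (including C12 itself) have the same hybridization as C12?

C12 is sp3 (only σ bonds).
C1: sp3 ✓
C2: sp2
C3: sp2
C4: sp3 ✓
C5: sp3 ✓
C6: sp2
C7: sp2
C8: sp2
C9: sp2
C10: sp2
C11: sp2
C12: sp3 ✓
C13: sp3 ✓
5 carbons are sp3.

5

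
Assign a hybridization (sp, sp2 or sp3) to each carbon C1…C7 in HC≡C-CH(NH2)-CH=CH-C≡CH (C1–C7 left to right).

C1 has 2 σ bonds, plus two π bonds: steric number 2 → sp.
C2 is sp: 2 σ bonds, plus two π bonds, 2 electron-density regions.
C3 is sp3: 4 σ bonds, 4 electron-density regions.
C4 has 3 σ bonds, plus one π bond: steric number 3 → sp2.
C5 is sp2: 3 σ bonds, plus one π bond, 3 electron-density regions.
C6: 2 σ bonds, plus two π bonds; 2 regions of electron density → sp.
C7 is sp: 2 σ bonds, plus two π bonds, 2 electron-density regions.

C1 sp, C2 sp, C3 sp3, C4 sp2, C5 sp2, C6 sp, C7 sp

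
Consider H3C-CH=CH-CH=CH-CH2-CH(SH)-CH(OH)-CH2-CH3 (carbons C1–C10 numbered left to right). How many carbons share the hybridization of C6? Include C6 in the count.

C6 is sp3 (only σ bonds).
C1: sp3 ✓
C2: sp2
C3: sp2
C4: sp2
C5: sp2
C6: sp3 ✓
C7: sp3 ✓
C8: sp3 ✓
C9: sp3 ✓
C10: sp3 ✓
6 carbons are sp3.

6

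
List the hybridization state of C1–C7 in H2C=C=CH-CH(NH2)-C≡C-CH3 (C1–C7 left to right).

C1 — 3 σ bonds, plus one π bond. Steric number 3, so sp2.
C2 (2 σ bonds, plus two π bonds) has steric number 2: sp.
C3 is sp2: 3 σ bonds, plus one π bond, 3 electron-density regions.
C4: 4 σ bonds — 4 electron domains, sp3.
C5 has 2 σ bonds, plus two π bonds: steric number 2 → sp.
C6 (2 σ bonds, plus two π bonds) has steric number 2: sp.
C7 — 4 σ bonds. Steric number 4, so sp3.

C1 sp2, C2 sp, C3 sp2, C4 sp3, C5 sp, C6 sp, C7 sp3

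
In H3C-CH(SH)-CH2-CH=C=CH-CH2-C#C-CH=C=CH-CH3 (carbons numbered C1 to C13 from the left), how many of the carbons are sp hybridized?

4

C1: sp3
C2: sp3
C3: sp3
C4: sp2
C5: sp ✓
C6: sp2
C7: sp3
C8: sp ✓
C9: sp ✓
C10: sp2
C11: sp ✓
C12: sp2
C13: sp3
C5, C8, C9, C11 → 4 sp carbons.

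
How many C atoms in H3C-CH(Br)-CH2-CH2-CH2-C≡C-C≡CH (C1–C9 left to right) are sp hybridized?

4

C1: sp3
C2: sp3
C3: sp3
C4: sp3
C5: sp3
C6: sp ✓
C7: sp ✓
C8: sp ✓
C9: sp ✓
C6, C7, C8, C9 → 4 sp carbons.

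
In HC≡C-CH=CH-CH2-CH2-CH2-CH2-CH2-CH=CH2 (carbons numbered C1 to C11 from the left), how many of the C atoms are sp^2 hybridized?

C1: sp
C2: sp
C3: sp2 ✓
C4: sp2 ✓
C5: sp3
C6: sp3
C7: sp3
C8: sp3
C9: sp3
C10: sp2 ✓
C11: sp2 ✓
C3, C4, C10, C11 → 4 sp2 carbons.

4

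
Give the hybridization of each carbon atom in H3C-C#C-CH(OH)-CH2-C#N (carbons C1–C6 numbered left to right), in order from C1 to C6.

C1: 4 σ bonds — 4 electron domains, sp3.
C2 has 2 σ bonds, plus two π bonds: steric number 2 → sp.
C3 carries 2 σ bonds, plus two π bonds, giving a steric number of 2, so it is sp.
C4: 4 σ bonds; 4 regions of electron density → sp3.
C5 (4 σ bonds) has steric number 4: sp3.
C6 carries 2 σ bonds, plus two π bonds, giving a steric number of 2, so it is sp.

C1 sp3, C2 sp, C3 sp, C4 sp3, C5 sp3, C6 sp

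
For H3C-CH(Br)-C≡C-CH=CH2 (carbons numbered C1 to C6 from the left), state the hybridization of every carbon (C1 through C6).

C1 (4 σ bonds) has steric number 4: sp3.
C2 — 4 σ bonds. Steric number 4, so sp3.
C3: 2 σ bonds, plus two π bonds — 2 electron domains, sp.
C4 (2 σ bonds, plus two π bonds) has steric number 2: sp.
C5 has 3 σ bonds, plus one π bond: steric number 3 → sp2.
C6: 3 σ bonds, plus one π bond — 3 electron domains, sp2.

C1 sp3, C2 sp3, C3 sp, C4 sp, C5 sp2, C6 sp2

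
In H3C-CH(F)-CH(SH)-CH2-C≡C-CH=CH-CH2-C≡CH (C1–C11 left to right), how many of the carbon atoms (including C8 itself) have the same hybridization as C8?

C8 is sp2 (one π bond).
C1: sp3
C2: sp3
C3: sp3
C4: sp3
C5: sp
C6: sp
C7: sp2 ✓
C8: sp2 ✓
C9: sp3
C10: sp
C11: sp
2 carbons are sp2.

2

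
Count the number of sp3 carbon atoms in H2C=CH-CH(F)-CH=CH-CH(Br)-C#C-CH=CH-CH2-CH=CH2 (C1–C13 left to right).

3

C1: sp2
C2: sp2
C3: sp3 ✓
C4: sp2
C5: sp2
C6: sp3 ✓
C7: sp
C8: sp
C9: sp2
C10: sp2
C11: sp3 ✓
C12: sp2
C13: sp2
C3, C6, C11 → 3 sp3 carbons.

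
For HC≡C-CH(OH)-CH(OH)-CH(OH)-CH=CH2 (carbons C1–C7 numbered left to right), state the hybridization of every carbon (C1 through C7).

C1 — 2 σ bonds, plus two π bonds. Steric number 2, so sp.
C2 — 2 σ bonds, plus two π bonds. Steric number 2, so sp.
C3 — 4 σ bonds. Steric number 4, so sp3.
C4 (4 σ bonds) has steric number 4: sp3.
C5 carries 4 σ bonds, giving a steric number of 4, so it is sp3.
C6 (3 σ bonds, plus one π bond) has steric number 3: sp2.
C7 is sp2: 3 σ bonds, plus one π bond, 3 electron-density regions.

C1 sp, C2 sp, C3 sp3, C4 sp3, C5 sp3, C6 sp2, C7 sp2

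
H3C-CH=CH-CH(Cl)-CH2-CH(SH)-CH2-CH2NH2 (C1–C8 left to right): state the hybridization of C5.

sp^3

C5 has 4 σ bonds: steric number 4 → sp3.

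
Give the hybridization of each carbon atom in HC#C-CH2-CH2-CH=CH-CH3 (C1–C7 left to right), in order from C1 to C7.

C1 sp, C2 sp, C3 sp3, C4 sp3, C5 sp2, C6 sp2, C7 sp3

C1 carries 2 σ bonds, plus two π bonds, giving a steric number of 2, so it is sp.
C2 has 2 σ bonds, plus two π bonds: steric number 2 → sp.
C3: 4 σ bonds — 4 electron domains, sp3.
C4 — 4 σ bonds. Steric number 4, so sp3.
C5 has 3 σ bonds, plus one π bond: steric number 3 → sp2.
C6 (3 σ bonds, plus one π bond) has steric number 3: sp2.
C7: 4 σ bonds; 4 regions of electron density → sp3.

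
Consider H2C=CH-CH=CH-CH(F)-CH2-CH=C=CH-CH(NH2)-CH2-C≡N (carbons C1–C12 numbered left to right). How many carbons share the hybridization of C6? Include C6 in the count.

C6 is sp3 (only σ bonds).
C1: sp2
C2: sp2
C3: sp2
C4: sp2
C5: sp3 ✓
C6: sp3 ✓
C7: sp2
C8: sp
C9: sp2
C10: sp3 ✓
C11: sp3 ✓
C12: sp
4 carbons are sp3.

4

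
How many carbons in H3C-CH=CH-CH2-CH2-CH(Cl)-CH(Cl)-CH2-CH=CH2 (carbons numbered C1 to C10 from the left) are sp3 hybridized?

6

C1: sp3 ✓
C2: sp2
C3: sp2
C4: sp3 ✓
C5: sp3 ✓
C6: sp3 ✓
C7: sp3 ✓
C8: sp3 ✓
C9: sp2
C10: sp2
C1, C4, C5, C6, C7, C8 → 6 sp3 carbons.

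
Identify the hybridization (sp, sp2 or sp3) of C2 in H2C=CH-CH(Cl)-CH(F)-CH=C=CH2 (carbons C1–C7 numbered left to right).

C2 (3 σ bonds, plus one π bond) has steric number 3: sp2.

sp^2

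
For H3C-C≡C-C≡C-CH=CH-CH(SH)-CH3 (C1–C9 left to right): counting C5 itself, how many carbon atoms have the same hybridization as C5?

C5 is sp (two π bonds).
C1: sp3
C2: sp ✓
C3: sp ✓
C4: sp ✓
C5: sp ✓
C6: sp2
C7: sp2
C8: sp3
C9: sp3
4 carbons are sp.

4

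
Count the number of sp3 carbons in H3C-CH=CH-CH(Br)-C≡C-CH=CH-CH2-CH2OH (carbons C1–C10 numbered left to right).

4

C1: sp3 ✓
C2: sp2
C3: sp2
C4: sp3 ✓
C5: sp
C6: sp
C7: sp2
C8: sp2
C9: sp3 ✓
C10: sp3 ✓
C1, C4, C9, C10 → 4 sp3 carbons.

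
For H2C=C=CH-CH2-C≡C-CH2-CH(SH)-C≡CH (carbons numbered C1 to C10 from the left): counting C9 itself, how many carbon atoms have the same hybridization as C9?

C9 is sp (two π bonds).
C1: sp2
C2: sp ✓
C3: sp2
C4: sp3
C5: sp ✓
C6: sp ✓
C7: sp3
C8: sp3
C9: sp ✓
C10: sp ✓
5 carbons are sp.

5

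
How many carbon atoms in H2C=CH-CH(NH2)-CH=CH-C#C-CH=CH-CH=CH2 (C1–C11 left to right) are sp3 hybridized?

C1: sp2
C2: sp2
C3: sp3 ✓
C4: sp2
C5: sp2
C6: sp
C7: sp
C8: sp2
C9: sp2
C10: sp2
C11: sp2
C3 → 1 sp3 carbon.

1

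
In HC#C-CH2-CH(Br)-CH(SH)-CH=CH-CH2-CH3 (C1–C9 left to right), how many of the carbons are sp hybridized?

2

C1: sp ✓
C2: sp ✓
C3: sp3
C4: sp3
C5: sp3
C6: sp2
C7: sp2
C8: sp3
C9: sp3
C1, C2 → 2 sp carbons.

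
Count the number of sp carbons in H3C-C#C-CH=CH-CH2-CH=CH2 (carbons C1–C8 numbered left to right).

2

C1: sp3
C2: sp ✓
C3: sp ✓
C4: sp2
C5: sp2
C6: sp3
C7: sp2
C8: sp2
C2, C3 → 2 sp carbons.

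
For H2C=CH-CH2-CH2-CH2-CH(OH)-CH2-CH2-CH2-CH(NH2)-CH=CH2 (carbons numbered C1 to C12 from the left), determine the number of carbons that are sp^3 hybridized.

C1: sp2
C2: sp2
C3: sp3 ✓
C4: sp3 ✓
C5: sp3 ✓
C6: sp3 ✓
C7: sp3 ✓
C8: sp3 ✓
C9: sp3 ✓
C10: sp3 ✓
C11: sp2
C12: sp2
C3, C4, C5, C6, C7, C8, C9, C10 → 8 sp3 carbons.

8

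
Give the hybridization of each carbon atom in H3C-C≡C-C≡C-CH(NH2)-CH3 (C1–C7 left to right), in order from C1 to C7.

C1 has 4 σ bonds: steric number 4 → sp3.
C2 — 2 σ bonds, plus two π bonds. Steric number 2, so sp.
C3: 2 σ bonds, plus two π bonds; 2 regions of electron density → sp.
C4 has 2 σ bonds, plus two π bonds: steric number 2 → sp.
C5 carries 2 σ bonds, plus two π bonds, giving a steric number of 2, so it is sp.
C6 (4 σ bonds) has steric number 4: sp3.
C7: 4 σ bonds — 4 electron domains, sp3.

C1 sp3, C2 sp, C3 sp, C4 sp, C5 sp, C6 sp3, C7 sp3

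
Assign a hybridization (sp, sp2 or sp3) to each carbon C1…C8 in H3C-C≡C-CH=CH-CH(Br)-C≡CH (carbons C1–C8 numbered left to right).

C1 has 4 σ bonds: steric number 4 → sp3.
C2: 2 σ bonds, plus two π bonds; 2 regions of electron density → sp.
C3 is sp: 2 σ bonds, plus two π bonds, 2 electron-density regions.
C4: 3 σ bonds, plus one π bond — 3 electron domains, sp2.
C5: 3 σ bonds, plus one π bond; 3 regions of electron density → sp2.
C6 — 4 σ bonds. Steric number 4, so sp3.
C7: 2 σ bonds, plus two π bonds; 2 regions of electron density → sp.
C8 — 2 σ bonds, plus two π bonds. Steric number 2, so sp.

C1 sp3, C2 sp, C3 sp, C4 sp2, C5 sp2, C6 sp3, C7 sp, C8 sp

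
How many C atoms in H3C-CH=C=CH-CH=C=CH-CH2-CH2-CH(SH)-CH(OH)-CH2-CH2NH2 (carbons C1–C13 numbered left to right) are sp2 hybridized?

4

C1: sp3
C2: sp2 ✓
C3: sp
C4: sp2 ✓
C5: sp2 ✓
C6: sp
C7: sp2 ✓
C8: sp3
C9: sp3
C10: sp3
C11: sp3
C12: sp3
C13: sp3
C2, C4, C5, C7 → 4 sp2 carbons.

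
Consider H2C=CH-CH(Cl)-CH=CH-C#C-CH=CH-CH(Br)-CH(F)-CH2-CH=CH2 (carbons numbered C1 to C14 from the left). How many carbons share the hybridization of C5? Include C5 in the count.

8

C5 is sp2 (one π bond).
C1: sp2 ✓
C2: sp2 ✓
C3: sp3
C4: sp2 ✓
C5: sp2 ✓
C6: sp
C7: sp
C8: sp2 ✓
C9: sp2 ✓
C10: sp3
C11: sp3
C12: sp3
C13: sp2 ✓
C14: sp2 ✓
8 carbons are sp2.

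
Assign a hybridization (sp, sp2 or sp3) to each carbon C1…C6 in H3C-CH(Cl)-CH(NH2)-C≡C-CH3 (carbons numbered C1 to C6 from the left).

C1 sp3, C2 sp3, C3 sp3, C4 sp, C5 sp, C6 sp3

C1 has 4 σ bonds: steric number 4 → sp3.
C2 carries 4 σ bonds, giving a steric number of 4, so it is sp3.
C3 has 4 σ bonds: steric number 4 → sp3.
C4 is sp: 2 σ bonds, plus two π bonds, 2 electron-density regions.
C5 (2 σ bonds, plus two π bonds) has steric number 2: sp.
C6 carries 4 σ bonds, giving a steric number of 4, so it is sp3.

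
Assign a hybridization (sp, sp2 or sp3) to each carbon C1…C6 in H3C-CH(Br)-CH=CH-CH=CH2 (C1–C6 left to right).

C1 sp3, C2 sp3, C3 sp2, C4 sp2, C5 sp2, C6 sp2

C1 — 4 σ bonds. Steric number 4, so sp3.
C2 — 4 σ bonds. Steric number 4, so sp3.
C3 has 3 σ bonds, plus one π bond: steric number 3 → sp2.
C4 (3 σ bonds, plus one π bond) has steric number 3: sp2.
C5 has 3 σ bonds, plus one π bond: steric number 3 → sp2.
C6: 3 σ bonds, plus one π bond; 3 regions of electron density → sp2.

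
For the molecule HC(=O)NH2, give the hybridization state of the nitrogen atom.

sp2

Amide resonance delocalises the N lone pair; N is planar sp2.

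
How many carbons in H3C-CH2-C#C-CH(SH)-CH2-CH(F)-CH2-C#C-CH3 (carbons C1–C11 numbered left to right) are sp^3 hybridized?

7

C1: sp3 ✓
C2: sp3 ✓
C3: sp
C4: sp
C5: sp3 ✓
C6: sp3 ✓
C7: sp3 ✓
C8: sp3 ✓
C9: sp
C10: sp
C11: sp3 ✓
C1, C2, C5, C6, C7, C8, C11 → 7 sp3 carbons.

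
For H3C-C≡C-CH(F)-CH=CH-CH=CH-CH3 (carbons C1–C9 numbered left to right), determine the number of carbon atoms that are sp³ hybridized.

C1: sp3 ✓
C2: sp
C3: sp
C4: sp3 ✓
C5: sp2
C6: sp2
C7: sp2
C8: sp2
C9: sp3 ✓
C1, C4, C9 → 3 sp3 carbons.

3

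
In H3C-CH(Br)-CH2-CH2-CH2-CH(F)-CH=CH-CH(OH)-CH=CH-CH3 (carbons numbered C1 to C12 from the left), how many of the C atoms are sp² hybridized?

4

C1: sp3
C2: sp3
C3: sp3
C4: sp3
C5: sp3
C6: sp3
C7: sp2 ✓
C8: sp2 ✓
C9: sp3
C10: sp2 ✓
C11: sp2 ✓
C12: sp3
C7, C8, C10, C11 → 4 sp2 carbons.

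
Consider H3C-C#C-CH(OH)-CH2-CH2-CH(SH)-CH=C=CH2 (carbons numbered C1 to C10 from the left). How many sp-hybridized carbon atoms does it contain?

3

C1: sp3
C2: sp ✓
C3: sp ✓
C4: sp3
C5: sp3
C6: sp3
C7: sp3
C8: sp2
C9: sp ✓
C10: sp2
C2, C3, C9 → 3 sp carbons.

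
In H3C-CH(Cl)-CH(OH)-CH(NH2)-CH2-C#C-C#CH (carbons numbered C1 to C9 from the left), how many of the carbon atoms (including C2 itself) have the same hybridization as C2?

5

C2 is sp3 (only σ bonds).
C1: sp3 ✓
C2: sp3 ✓
C3: sp3 ✓
C4: sp3 ✓
C5: sp3 ✓
C6: sp
C7: sp
C8: sp
C9: sp
5 carbons are sp3.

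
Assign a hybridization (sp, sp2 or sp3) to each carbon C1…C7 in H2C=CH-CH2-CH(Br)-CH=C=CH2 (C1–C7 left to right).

C1 carries 3 σ bonds, plus one π bond, giving a steric number of 3, so it is sp2.
C2 has 3 σ bonds, plus one π bond: steric number 3 → sp2.
C3 carries 4 σ bonds, giving a steric number of 4, so it is sp3.
C4 carries 4 σ bonds, giving a steric number of 4, so it is sp3.
C5 (3 σ bonds, plus one π bond) has steric number 3: sp2.
C6 is sp: 2 σ bonds, plus two π bonds, 2 electron-density regions.
C7 has 3 σ bonds, plus one π bond: steric number 3 → sp2.

C1 sp2, C2 sp2, C3 sp3, C4 sp3, C5 sp2, C6 sp, C7 sp2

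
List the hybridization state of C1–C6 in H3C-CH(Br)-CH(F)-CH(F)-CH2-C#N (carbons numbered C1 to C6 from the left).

C1 sp3, C2 sp3, C3 sp3, C4 sp3, C5 sp3, C6 sp

C1 — 4 σ bonds. Steric number 4, so sp3.
C2 (4 σ bonds) has steric number 4: sp3.
C3: 4 σ bonds — 4 electron domains, sp3.
C4 has 4 σ bonds: steric number 4 → sp3.
C5 carries 4 σ bonds, giving a steric number of 4, so it is sp3.
C6: 2 σ bonds, plus two π bonds; 2 regions of electron density → sp.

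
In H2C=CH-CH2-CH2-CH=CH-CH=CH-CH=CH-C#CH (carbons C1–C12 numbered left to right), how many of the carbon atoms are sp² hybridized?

8

C1: sp2 ✓
C2: sp2 ✓
C3: sp3
C4: sp3
C5: sp2 ✓
C6: sp2 ✓
C7: sp2 ✓
C8: sp2 ✓
C9: sp2 ✓
C10: sp2 ✓
C11: sp
C12: sp
C1, C2, C5, C6, C7, C8, C9, C10 → 8 sp2 carbons.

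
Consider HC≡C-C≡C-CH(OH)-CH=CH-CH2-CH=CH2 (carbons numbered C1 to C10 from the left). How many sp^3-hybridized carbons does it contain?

2

C1: sp
C2: sp
C3: sp
C4: sp
C5: sp3 ✓
C6: sp2
C7: sp2
C8: sp3 ✓
C9: sp2
C10: sp2
C5, C8 → 2 sp3 carbons.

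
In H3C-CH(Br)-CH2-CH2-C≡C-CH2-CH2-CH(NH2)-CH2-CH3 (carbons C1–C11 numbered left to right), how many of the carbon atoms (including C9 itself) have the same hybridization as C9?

C9 is sp3 (only σ bonds).
C1: sp3 ✓
C2: sp3 ✓
C3: sp3 ✓
C4: sp3 ✓
C5: sp
C6: sp
C7: sp3 ✓
C8: sp3 ✓
C9: sp3 ✓
C10: sp3 ✓
C11: sp3 ✓
9 carbons are sp3.

9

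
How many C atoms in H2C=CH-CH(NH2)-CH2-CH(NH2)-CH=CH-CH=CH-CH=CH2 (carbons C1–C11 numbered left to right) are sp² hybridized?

8

C1: sp2 ✓
C2: sp2 ✓
C3: sp3
C4: sp3
C5: sp3
C6: sp2 ✓
C7: sp2 ✓
C8: sp2 ✓
C9: sp2 ✓
C10: sp2 ✓
C11: sp2 ✓
C1, C2, C6, C7, C8, C9, C10, C11 → 8 sp2 carbons.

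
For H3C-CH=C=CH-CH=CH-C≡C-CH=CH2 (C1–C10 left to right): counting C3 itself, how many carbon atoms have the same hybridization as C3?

C3 is sp (two π bonds).
C1: sp3
C2: sp2
C3: sp ✓
C4: sp2
C5: sp2
C6: sp2
C7: sp ✓
C8: sp ✓
C9: sp2
C10: sp2
3 carbons are sp.

3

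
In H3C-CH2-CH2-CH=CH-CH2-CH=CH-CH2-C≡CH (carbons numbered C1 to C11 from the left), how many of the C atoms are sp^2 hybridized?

4

C1: sp3
C2: sp3
C3: sp3
C4: sp2 ✓
C5: sp2 ✓
C6: sp3
C7: sp2 ✓
C8: sp2 ✓
C9: sp3
C10: sp
C11: sp
C4, C5, C7, C8 → 4 sp2 carbons.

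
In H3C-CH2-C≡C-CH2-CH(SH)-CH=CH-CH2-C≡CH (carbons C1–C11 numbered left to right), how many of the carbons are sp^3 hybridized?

C1: sp3 ✓
C2: sp3 ✓
C3: sp
C4: sp
C5: sp3 ✓
C6: sp3 ✓
C7: sp2
C8: sp2
C9: sp3 ✓
C10: sp
C11: sp
C1, C2, C5, C6, C9 → 5 sp3 carbons.

5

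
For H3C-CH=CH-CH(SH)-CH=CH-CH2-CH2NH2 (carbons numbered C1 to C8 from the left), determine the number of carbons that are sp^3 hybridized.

4

C1: sp3 ✓
C2: sp2
C3: sp2
C4: sp3 ✓
C5: sp2
C6: sp2
C7: sp3 ✓
C8: sp3 ✓
C1, C4, C7, C8 → 4 sp3 carbons.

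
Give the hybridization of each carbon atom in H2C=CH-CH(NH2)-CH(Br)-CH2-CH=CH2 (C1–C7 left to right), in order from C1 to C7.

C1 carries 3 σ bonds, plus one π bond, giving a steric number of 3, so it is sp2.
C2: 3 σ bonds, plus one π bond — 3 electron domains, sp2.
C3 is sp3: 4 σ bonds, 4 electron-density regions.
C4 (4 σ bonds) has steric number 4: sp3.
C5 — 4 σ bonds. Steric number 4, so sp3.
C6 has 3 σ bonds, plus one π bond: steric number 3 → sp2.
C7 is sp2: 3 σ bonds, plus one π bond, 3 electron-density regions.

C1 sp2, C2 sp2, C3 sp3, C4 sp3, C5 sp3, C6 sp2, C7 sp2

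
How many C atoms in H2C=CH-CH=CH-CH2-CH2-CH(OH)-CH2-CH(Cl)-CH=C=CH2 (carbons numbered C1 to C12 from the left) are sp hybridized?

C1: sp2
C2: sp2
C3: sp2
C4: sp2
C5: sp3
C6: sp3
C7: sp3
C8: sp3
C9: sp3
C10: sp2
C11: sp ✓
C12: sp2
C11 → 1 sp carbon.

1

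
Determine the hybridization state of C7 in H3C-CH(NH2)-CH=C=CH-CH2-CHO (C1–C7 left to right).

C7 (3 σ bonds, plus one π bond) has steric number 3: sp2.

sp2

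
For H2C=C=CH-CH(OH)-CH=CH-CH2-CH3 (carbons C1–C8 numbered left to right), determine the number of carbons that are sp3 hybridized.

C1: sp2
C2: sp
C3: sp2
C4: sp3 ✓
C5: sp2
C6: sp2
C7: sp3 ✓
C8: sp3 ✓
C4, C7, C8 → 3 sp3 carbons.

3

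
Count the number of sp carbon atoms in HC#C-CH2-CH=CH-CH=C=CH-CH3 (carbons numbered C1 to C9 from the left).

C1: sp ✓
C2: sp ✓
C3: sp3
C4: sp2
C5: sp2
C6: sp2
C7: sp ✓
C8: sp2
C9: sp3
C1, C2, C7 → 3 sp carbons.

3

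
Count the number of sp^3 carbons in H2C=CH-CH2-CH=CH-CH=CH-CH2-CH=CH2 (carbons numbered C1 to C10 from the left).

C1: sp2
C2: sp2
C3: sp3 ✓
C4: sp2
C5: sp2
C6: sp2
C7: sp2
C8: sp3 ✓
C9: sp2
C10: sp2
C3, C8 → 2 sp3 carbons.

2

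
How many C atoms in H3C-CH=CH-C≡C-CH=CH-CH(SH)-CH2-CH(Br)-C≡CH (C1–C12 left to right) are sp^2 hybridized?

C1: sp3
C2: sp2 ✓
C3: sp2 ✓
C4: sp
C5: sp
C6: sp2 ✓
C7: sp2 ✓
C8: sp3
C9: sp3
C10: sp3
C11: sp
C12: sp
C2, C3, C6, C7 → 4 sp2 carbons.

4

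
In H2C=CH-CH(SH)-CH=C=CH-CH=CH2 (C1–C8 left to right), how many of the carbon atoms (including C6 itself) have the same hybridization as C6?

6

C6 is sp2 (one π bond).
C1: sp2 ✓
C2: sp2 ✓
C3: sp3
C4: sp2 ✓
C5: sp
C6: sp2 ✓
C7: sp2 ✓
C8: sp2 ✓
6 carbons are sp2.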